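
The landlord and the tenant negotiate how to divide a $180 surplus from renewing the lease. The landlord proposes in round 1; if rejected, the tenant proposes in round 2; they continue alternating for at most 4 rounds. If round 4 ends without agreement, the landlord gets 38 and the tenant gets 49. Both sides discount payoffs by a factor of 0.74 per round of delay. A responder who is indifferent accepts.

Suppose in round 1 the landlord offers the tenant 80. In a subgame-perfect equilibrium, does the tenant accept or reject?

Reject

Round 4 (the tenant proposes): the landlord gets 38 if talks fail, so the tenant offers 38 and keeps 142.
Round 3 (the landlord proposes): the tenant can get 142 next round, worth 0.74 × 142 = 105.08 now, so the landlord offers 105.08, keeping 74.92.
Round 2 (the tenant proposes): the landlord can get 74.92 next round, worth 0.74 × 74.92 = 55.4408 now; the tenant offers that and keeps 124.5592.
So by rejecting in round 1, the tenant gets 124.5592 next round, worth 0.74 × 124.5592 = 92.173808 now.
Offer 80 < 92.173808, so the tenant rejects.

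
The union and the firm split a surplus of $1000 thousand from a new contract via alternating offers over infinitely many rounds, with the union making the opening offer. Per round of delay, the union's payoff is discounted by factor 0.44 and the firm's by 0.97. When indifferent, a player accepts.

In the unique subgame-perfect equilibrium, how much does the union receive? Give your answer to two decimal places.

In a stationary SPE each proposer offers the other exactly their discounted continuation value.
If the union keeps x when proposing and the firm keeps y when proposing, then x = 1000 − 0.97y and y = 1000 − 0.44x.
Solving: x = 1000(1 − 0.97) / (1 − 0.44·0.97) = 30 / 0.5732 ≈ 52.3378.
The firm gets 1000 − 52.3378 ≈ 947.6622.

52.34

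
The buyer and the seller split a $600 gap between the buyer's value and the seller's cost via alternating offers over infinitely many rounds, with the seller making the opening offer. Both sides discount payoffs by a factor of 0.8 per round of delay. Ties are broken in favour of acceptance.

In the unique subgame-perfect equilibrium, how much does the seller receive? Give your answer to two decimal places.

333.33

When the seller proposes, the buyer accepts any offer worth at least 0.8 times what the buyer would get by proposing next round; and vice versa.
This gives x = 600 − 0.8y and y = 600 − 0.8x, where x and y are each side's share when it proposes.
Hence (1 − 0.8·0.8)x = 600(1 − 0.8), i.e. 0.36·x = 120.
x ≈ 333.3333; the buyer's share is 600 − x ≈ 266.6667.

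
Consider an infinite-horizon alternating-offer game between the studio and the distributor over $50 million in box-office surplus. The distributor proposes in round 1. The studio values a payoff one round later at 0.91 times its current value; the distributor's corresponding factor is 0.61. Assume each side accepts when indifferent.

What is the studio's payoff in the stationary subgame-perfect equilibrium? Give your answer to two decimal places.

In a stationary SPE each proposer offers the other exactly their discounted continuation value.
If the distributor keeps x when proposing and the studio keeps y when proposing, then x = 50 − 0.91y and y = 50 − 0.61x.
Solving: x = 50(1 − 0.91) / (1 − 0.61·0.91) = 4.5 / 0.4449 ≈ 10.1146.
The studio gets 50 − 10.1146 ≈ 39.8854.

39.89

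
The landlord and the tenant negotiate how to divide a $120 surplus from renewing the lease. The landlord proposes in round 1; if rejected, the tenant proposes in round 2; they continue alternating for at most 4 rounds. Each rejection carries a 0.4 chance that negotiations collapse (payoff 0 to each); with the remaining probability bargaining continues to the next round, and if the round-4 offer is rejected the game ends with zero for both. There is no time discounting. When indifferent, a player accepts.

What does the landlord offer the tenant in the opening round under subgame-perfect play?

By backward induction:
Round 4 (the tenant proposes): the landlord will accept anything ≥ 0, so the tenant offers 0 and keeps 120.
Round 3 (the landlord proposes): rejecting gives the tenant an expected 0.6 × 120 = 72. The landlord offers 72 and keeps 120 − 72 = 48.
Round 2 (the tenant proposes): rejecting gives the landlord an expected 0.6 × 48 = 28.8. The tenant offers 28.8 and keeps 120 − 28.8 = 91.2.
Round 1 (the landlord proposes): rejecting gives the tenant an expected 0.6 × 91.2 = 54.72, so the landlord offers 54.72, keeping 65.28.

54.72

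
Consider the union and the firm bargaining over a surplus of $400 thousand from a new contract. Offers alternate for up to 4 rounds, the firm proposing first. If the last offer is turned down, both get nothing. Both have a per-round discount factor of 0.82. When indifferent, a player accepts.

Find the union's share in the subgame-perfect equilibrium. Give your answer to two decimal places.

Round 4 (the union proposes): rejection yields 0 for the firm; the union offers 0 and keeps 400.
Round 3 (the firm proposes): the union can get 400 next round, worth 0.82 × 400 = 328 now, so the firm offers 328, keeping 72.
Round 2 (the union proposes): the firm can get 72 next round, worth 0.82 × 72 = 59.04 now, so the union offers 59.04, keeping 340.96.
Round 1 (the firm proposes): the union can get 340.96 next round, worth 0.82 × 340.96 = 279.5872 now; the firm offers that and keeps 120.4128.

279.59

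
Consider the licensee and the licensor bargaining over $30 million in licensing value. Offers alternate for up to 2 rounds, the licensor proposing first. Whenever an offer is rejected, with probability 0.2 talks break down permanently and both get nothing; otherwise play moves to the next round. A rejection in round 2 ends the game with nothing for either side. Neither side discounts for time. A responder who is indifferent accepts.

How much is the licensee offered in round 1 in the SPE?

24

By backward induction:
Round 2 (the licensee proposes): the licensor will accept anything ≥ 0, so the licensee offers 0 and keeps 30.
Round 1 (the licensor proposes): rejecting gives the licensee an expected 0.8 × 30 = 24; the licensor offers that and keeps 6.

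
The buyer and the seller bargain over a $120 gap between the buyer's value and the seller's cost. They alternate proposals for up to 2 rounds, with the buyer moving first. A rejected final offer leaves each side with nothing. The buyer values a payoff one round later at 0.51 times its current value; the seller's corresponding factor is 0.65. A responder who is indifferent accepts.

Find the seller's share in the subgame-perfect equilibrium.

Work backward from the last round.
Round 2 (the seller proposes): the buyer will accept anything ≥ 0, so the seller offers 0 and keeps 120.
Round 1 (the buyer proposes): the seller can get 120 next round, worth 0.65 × 120 = 78 now. The buyer offers 78 and keeps 120 − 78 = 42.

78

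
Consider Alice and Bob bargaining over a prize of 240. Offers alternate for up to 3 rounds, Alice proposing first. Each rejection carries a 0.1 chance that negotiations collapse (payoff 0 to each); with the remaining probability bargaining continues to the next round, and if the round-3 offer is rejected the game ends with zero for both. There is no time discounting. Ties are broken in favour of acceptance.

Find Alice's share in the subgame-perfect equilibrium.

218.4

Round 3 (Alice proposes): Bob will accept anything ≥ 0, so Alice offers 0 and keeps 240.
Round 2 (Bob proposes): rejecting gives Alice an expected 0.9 × 240 = 216; Bob offers that and keeps 24.
Round 1 (Alice proposes): rejecting gives Bob an expected 0.9 × 24 = 21.6; Alice offers that and keeps 218.4.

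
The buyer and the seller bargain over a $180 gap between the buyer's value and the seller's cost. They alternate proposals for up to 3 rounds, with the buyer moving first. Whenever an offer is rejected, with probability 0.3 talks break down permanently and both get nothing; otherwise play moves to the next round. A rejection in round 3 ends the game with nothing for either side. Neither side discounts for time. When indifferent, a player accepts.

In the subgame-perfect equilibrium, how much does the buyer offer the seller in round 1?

Round 3 (the buyer proposes): rejection yields 0 for the seller; the buyer offers 0 and keeps 180.
Round 2 (the seller proposes): rejecting gives the buyer an expected 0.7 × 180 = 126, so the seller offers 126, keeping 54.
Round 1 (the buyer proposes): rejecting gives the seller an expected 0.7 × 54 = 37.8, so the buyer offers 37.8, keeping 142.2.

37.8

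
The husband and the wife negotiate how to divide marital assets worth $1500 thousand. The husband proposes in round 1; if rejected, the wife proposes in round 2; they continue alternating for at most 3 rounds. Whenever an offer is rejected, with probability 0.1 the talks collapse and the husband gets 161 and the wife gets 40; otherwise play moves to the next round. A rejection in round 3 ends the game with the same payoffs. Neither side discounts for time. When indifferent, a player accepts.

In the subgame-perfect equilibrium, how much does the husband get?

Round 3 (the husband proposes): the wife gets 40 if talks fail, so the husband offers 40 and keeps 1460.
Round 2 (the wife proposes): rejecting gives the husband an expected 0.9 × 1460 + 0.1 × 161 = 1330.1; the wife offers that and keeps 169.9.
Round 1 (the husband proposes): rejecting gives the wife an expected 0.9 × 169.9 + 0.1 × 40 = 156.91, so the husband offers 156.91, keeping 1343.09.

1343.09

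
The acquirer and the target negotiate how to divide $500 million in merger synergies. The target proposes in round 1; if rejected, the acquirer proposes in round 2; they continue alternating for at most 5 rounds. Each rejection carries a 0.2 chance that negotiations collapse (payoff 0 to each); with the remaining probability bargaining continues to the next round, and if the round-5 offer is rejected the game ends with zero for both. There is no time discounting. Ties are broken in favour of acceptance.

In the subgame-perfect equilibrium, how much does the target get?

368.8

By backward induction:
Round 5 (the target proposes): the acquirer will accept anything ≥ 0, so the target offers 0 and keeps 500.
Round 4 (the acquirer proposes): rejecting gives the target an expected 0.8 × 500 = 400. The acquirer offers 400 and keeps 500 − 400 = 100.
Round 3 (the target proposes): rejecting gives the acquirer an expected 0.8 × 100 = 80, so the target offers 80, keeping 420.
Round 2 (the acquirer proposes): rejecting gives the target an expected 0.8 × 420 = 336, so the acquirer offers 336, keeping 164.
Round 1 (the target proposes): rejecting gives the acquirer an expected 0.8 × 164 = 131.2; the target offers that and keeps 368.8.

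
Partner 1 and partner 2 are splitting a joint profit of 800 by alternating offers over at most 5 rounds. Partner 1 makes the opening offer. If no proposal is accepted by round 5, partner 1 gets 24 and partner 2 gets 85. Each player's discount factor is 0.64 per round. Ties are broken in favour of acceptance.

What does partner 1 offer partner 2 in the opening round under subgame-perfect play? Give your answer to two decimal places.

274.08

Round 5 (partner 1 proposes): partner 2 gets 85 if talks fail, so partner 1 offers 85 and keeps 715.
Round 4 (partner 2 proposes): partner 1 can get 715 next round, worth 0.64 × 715 = 457.6 now, so partner 2 offers 457.6, keeping 342.4.
Round 3 (partner 1 proposes): partner 2 can get 342.4 next round, worth 0.64 × 342.4 = 219.136 now, so partner 1 offers 219.136, keeping 580.864.
Round 2 (partner 2 proposes): partner 1 can get 580.864 next round, worth 0.64 × 580.864 = 371.75296 now; partner 2 offers that and keeps 428.24704.
Round 1 (partner 1 proposes): partner 2 can get 428.24704 next round, worth 0.64 × 428.24704 = 274.0781056 now; partner 1 offers that and keeps 525.9218944.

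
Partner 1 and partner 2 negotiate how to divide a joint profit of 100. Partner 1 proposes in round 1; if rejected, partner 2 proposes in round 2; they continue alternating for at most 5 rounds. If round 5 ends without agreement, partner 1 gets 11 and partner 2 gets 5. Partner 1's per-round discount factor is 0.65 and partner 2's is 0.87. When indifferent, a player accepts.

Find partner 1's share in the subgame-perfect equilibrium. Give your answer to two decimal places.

Round 5 (partner 1 proposes): partner 2 gets 5 if talks fail, so partner 1 offers 5 and keeps 95.
Round 4 (partner 2 proposes): partner 1 can get 95 next round, worth 0.65 × 95 = 61.75 now. Partner 2 offers 61.75 and keeps 100 − 61.75 = 38.25.
Round 3 (partner 1 proposes): partner 2 can get 38.25 next round, worth 0.87 × 38.25 = 33.2775 now, so partner 1 offers 33.2775, keeping 66.7225.
Round 2 (partner 2 proposes): partner 1 can get 66.7225 next round, worth 0.65 × 66.7225 = 43.369625 now. Partner 2 offers 43.369625 and keeps 100 − 43.369625 = 56.630375.
Round 1 (partner 1 proposes): partner 2 can get 56.630375 next round, worth 0.87 × 56.630375 = 49.26842625 now. Partner 1 offers 49.26842625 and keeps 100 − 49.26842625 = 50.73157375.

50.73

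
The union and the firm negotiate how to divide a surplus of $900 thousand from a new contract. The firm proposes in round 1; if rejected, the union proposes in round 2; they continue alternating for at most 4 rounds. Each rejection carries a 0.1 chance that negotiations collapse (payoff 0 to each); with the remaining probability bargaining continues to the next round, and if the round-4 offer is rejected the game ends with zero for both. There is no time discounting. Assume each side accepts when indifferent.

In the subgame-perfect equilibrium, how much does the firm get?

162.9

Round 4 (the union proposes): rejection yields 0 for the firm; the union offers 0 and keeps 900.
Round 3 (the firm proposes): rejecting gives the union an expected 0.9 × 900 = 810. The firm offers 810 and keeps 900 − 810 = 90.
Round 2 (the union proposes): rejecting gives the firm an expected 0.9 × 90 = 81; the union offers that and keeps 819.
Round 1 (the firm proposes): rejecting gives the union an expected 0.9 × 819 = 737.1; the firm offers that and keeps 162.9.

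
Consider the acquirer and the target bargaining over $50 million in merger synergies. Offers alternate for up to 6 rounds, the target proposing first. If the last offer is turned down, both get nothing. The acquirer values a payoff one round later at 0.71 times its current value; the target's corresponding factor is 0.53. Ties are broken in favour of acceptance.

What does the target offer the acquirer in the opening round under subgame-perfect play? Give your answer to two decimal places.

27.99

Solve by backward induction from round 6.
Round 6 (the acquirer proposes): rejection yields 0 for the target; the acquirer offers 0 and keeps 50.
Round 5 (the target proposes): the acquirer can get 50 next round, worth 0.71 × 50 = 35.5 now; the target offers that and keeps 14.5.
Round 4 (the acquirer proposes): the target can get 14.5 next round, worth 0.53 × 14.5 = 7.685 now. The acquirer offers 7.685 and keeps 50 − 7.685 = 42.315.
Round 3 (the target proposes): the acquirer can get 42.315 next round, worth 0.71 × 42.315 = 30.04365 now. The target offers 30.04365 and keeps 50 − 30.04365 = 19.95635.
Round 2 (the acquirer proposes): the target can get 19.95635 next round, worth 0.53 × 19.95635 = 10.5768655 now; the acquirer offers that and keeps 39.4231345.
Round 1 (the target proposes): the acquirer can get 39.4231345 next round, worth 0.71 × 39.4231345 = 27.990425495 now. The target offers 27.990425495 and keeps 50 − 27.990425495 = 22.009574505.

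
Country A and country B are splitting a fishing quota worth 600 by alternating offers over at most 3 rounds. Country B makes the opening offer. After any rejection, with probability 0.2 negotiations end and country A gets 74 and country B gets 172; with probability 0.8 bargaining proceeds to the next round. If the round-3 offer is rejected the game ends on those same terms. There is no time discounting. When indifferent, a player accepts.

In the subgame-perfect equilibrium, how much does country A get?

130.64

By backward induction:
Round 3 (country B proposes): country A gets 74 if talks fail, so country B offers 74 and keeps 526.
Round 2 (country A proposes): rejecting gives country B an expected 0.8 × 526 + 0.2 × 172 = 455.2. Country A offers 455.2 and keeps 600 − 455.2 = 144.8.
Round 1 (country B proposes): rejecting gives country A an expected 0.8 × 144.8 + 0.2 × 74 = 130.64. Country B offers 130.64 and keeps 600 − 130.64 = 469.36.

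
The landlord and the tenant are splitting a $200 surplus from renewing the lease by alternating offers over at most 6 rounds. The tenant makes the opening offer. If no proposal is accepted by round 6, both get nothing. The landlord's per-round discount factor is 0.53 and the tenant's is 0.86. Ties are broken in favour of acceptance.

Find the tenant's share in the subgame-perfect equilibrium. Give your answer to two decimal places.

Round 6 (the landlord proposes): the tenant will accept anything ≥ 0, so the landlord offers 0 and keeps 200.
Round 5 (the tenant proposes): the landlord can get 200 next round, worth 0.53 × 200 = 106 now; the tenant offers that and keeps 94.
Round 4 (the landlord proposes): the tenant can get 94 next round, worth 0.86 × 94 = 80.84 now. The landlord offers 80.84 and keeps 200 − 80.84 = 119.16.
Round 3 (the tenant proposes): the landlord can get 119.16 next round, worth 0.53 × 119.16 = 63.1548 now; the tenant offers that and keeps 136.8452.
Round 2 (the landlord proposes): the tenant can get 136.8452 next round, worth 0.86 × 136.8452 = 117.686872 now; the landlord offers that and keeps 82.313128.
Round 1 (the tenant proposes): the landlord can get 82.313128 next round, worth 0.53 × 82.313128 = 43.62595784 now. The tenant offers 43.62595784 and keeps 200 − 43.62595784 = 156.37404216.

156.37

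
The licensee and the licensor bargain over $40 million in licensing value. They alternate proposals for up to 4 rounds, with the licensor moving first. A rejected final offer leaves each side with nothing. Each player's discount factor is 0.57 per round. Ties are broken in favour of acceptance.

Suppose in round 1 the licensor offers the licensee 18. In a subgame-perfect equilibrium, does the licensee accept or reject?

Round 4 (the licensee proposes): rejection yields 0 for the licensor; the licensee offers 0 and keeps 40.
Round 3 (the licensor proposes): the licensee can get 40 next round, worth 0.57 × 40 = 22.8 now. The licensor offers 22.8 and keeps 40 − 22.8 = 17.2.
Round 2 (the licensee proposes): the licensor can get 17.2 next round, worth 0.57 × 17.2 = 9.804 now. The licensee offers 9.804 and keeps 40 − 9.804 = 30.196.
So by rejecting in round 1, the licensee gets 30.196 next round, worth 0.57 × 30.196 = 17.21172 now.
Offer 18 ≥ 17.21172, so the licensee accepts.

Accept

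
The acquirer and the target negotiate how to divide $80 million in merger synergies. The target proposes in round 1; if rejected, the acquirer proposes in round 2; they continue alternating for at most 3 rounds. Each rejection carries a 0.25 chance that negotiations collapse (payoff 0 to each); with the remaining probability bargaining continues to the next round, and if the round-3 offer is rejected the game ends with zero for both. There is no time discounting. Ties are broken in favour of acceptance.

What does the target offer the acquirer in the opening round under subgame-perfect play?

Round 3 (the target proposes): the acquirer will accept anything ≥ 0, so the target offers 0 and keeps 80.
Round 2 (the acquirer proposes): rejecting gives the target an expected 0.75 × 80 = 60; the acquirer offers that and keeps 20.
Round 1 (the target proposes): rejecting gives the acquirer an expected 0.75 × 20 = 15. The target offers 15 and keeps 80 − 15 = 65.

15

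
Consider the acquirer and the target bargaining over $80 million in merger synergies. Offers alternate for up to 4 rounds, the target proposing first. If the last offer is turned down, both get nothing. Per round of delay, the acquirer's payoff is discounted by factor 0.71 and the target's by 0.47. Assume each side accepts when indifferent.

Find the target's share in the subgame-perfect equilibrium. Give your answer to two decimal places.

30.94

Solve by backward induction from round 4.
Round 4 (the acquirer proposes): rejection yields 0 for the target; the acquirer offers 0 and keeps 80.
Round 3 (the target proposes): the acquirer can get 80 next round, worth 0.71 × 80 = 56.8 now. The target offers 56.8 and keeps 80 − 56.8 = 23.2.
Round 2 (the acquirer proposes): the target can get 23.2 next round, worth 0.47 × 23.2 = 10.904 now, so the acquirer offers 10.904, keeping 69.096.
Round 1 (the target proposes): the acquirer can get 69.096 next round, worth 0.71 × 69.096 = 49.05816 now, so the target offers 49.05816, keeping 30.94184.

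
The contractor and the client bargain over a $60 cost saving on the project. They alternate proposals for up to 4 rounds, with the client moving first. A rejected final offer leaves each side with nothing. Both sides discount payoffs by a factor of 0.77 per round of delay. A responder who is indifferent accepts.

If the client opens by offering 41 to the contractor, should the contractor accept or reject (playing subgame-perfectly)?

Round 4 (the contractor proposes): the client will accept anything ≥ 0, so the contractor offers 0 and keeps 60.
Round 3 (the client proposes): the contractor can get 60 next round, worth 0.77 × 60 = 46.2 now. The client offers 46.2 and keeps 60 − 46.2 = 13.8.
Round 2 (the contractor proposes): the client can get 13.8 next round, worth 0.77 × 13.8 = 10.626 now. The contractor offers 10.626 and keeps 60 − 10.626 = 49.374.
So by rejecting in round 1, the contractor gets 49.374 next round, worth 0.77 × 49.374 = 38.01798 now.
Offer 41 ≥ 38.01798, so the contractor accepts.

Accept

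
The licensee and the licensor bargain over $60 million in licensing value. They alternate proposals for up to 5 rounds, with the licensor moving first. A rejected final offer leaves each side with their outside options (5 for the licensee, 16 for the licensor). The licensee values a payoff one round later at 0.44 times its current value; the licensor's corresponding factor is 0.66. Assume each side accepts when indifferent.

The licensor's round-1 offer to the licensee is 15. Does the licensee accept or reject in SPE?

Accept

Work out the licensee's continuation value if the offer is rejected.
Round 5 (the licensor proposes): the licensee gets 5 if talks fail, so the licensor offers 5 and keeps 55.
Round 4 (the licensee proposes): the licensor can get 55 next round, worth 0.66 × 55 = 36.3 now; the licensee offers that and keeps 23.7.
Round 3 (the licensor proposes): the licensee can get 23.7 next round, worth 0.44 × 23.7 = 10.428 now. The licensor offers 10.428 and keeps 60 − 10.428 = 49.572.
Round 2 (the licensee proposes): the licensor can get 49.572 next round, worth 0.66 × 49.572 = 32.71752 now. The licensee offers 32.71752 and keeps 60 − 32.71752 = 27.28248.
So by rejecting in round 1, the licensee gets 27.28248 next round, worth 0.44 × 27.28248 = 12.0042912 now.
Offer 15 ≥ 12.0042912, so the licensee accepts.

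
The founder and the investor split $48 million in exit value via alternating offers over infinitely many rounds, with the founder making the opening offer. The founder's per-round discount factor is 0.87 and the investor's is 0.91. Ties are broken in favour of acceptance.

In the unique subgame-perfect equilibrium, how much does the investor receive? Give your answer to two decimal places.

27.26

When the founder proposes, the investor accepts any offer worth at least 0.91 times what the investor would get by proposing next round; and vice versa.
This gives x = 48 − 0.91y and y = 48 − 0.87x, where x and y are each side's share when it proposes.
Hence (1 − 0.91·0.87)x = 48(1 − 0.91), i.e. 0.2083·x = 4.32.
x ≈ 20.7393; the investor's share is 48 − x ≈ 27.2607.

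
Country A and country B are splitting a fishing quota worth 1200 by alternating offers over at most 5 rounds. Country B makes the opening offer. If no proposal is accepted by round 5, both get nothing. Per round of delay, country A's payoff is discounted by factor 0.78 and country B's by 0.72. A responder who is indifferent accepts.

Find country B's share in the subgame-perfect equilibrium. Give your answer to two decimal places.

Round 5 (country B proposes): country A will accept anything ≥ 0, so country B offers 0 and keeps 1200.
Round 4 (country A proposes): country B can get 1200 next round, worth 0.72 × 1200 = 864 now; country A offers that and keeps 336.
Round 3 (country B proposes): country A can get 336 next round, worth 0.78 × 336 = 262.08 now, so country B offers 262.08, keeping 937.92.
Round 2 (country A proposes): country B can get 937.92 next round, worth 0.72 × 937.92 = 675.3024 now, so country A offers 675.3024, keeping 524.6976.
Round 1 (country B proposes): country A can get 524.6976 next round, worth 0.78 × 524.6976 = 409.264128 now, so country B offers 409.264128, keeping 790.735872.

790.74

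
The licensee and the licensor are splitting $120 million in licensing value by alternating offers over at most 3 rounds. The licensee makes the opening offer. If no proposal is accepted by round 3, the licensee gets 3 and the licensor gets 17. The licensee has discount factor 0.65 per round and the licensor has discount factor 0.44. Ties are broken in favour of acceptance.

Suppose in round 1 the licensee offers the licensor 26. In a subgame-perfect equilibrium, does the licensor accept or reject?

Work out the licensor's continuation value if the offer is rejected.
Round 3 (the licensee proposes): the licensor gets 17 if talks fail, so the licensee offers 17 and keeps 103.
Round 2 (the licensor proposes): the licensee can get 103 next round, worth 0.65 × 103 = 66.95 now. The licensor offers 66.95 and keeps 120 − 66.95 = 53.05.
So by rejecting in round 1, the licensor gets 53.05 next round, worth 0.44 × 53.05 = 23.342 now.
Offer 26 ≥ 23.342, so the licensor accepts.

Accept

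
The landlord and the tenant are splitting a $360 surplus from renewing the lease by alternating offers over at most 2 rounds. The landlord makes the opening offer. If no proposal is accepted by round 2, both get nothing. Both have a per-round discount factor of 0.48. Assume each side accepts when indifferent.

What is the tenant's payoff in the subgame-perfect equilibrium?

Round 2 (the tenant proposes): the landlord will accept anything ≥ 0, so the tenant offers 0 and keeps 360.
Round 1 (the landlord proposes): the tenant can get 360 next round, worth 0.48 × 360 = 172.8 now; the landlord offers that and keeps 187.2.

172.8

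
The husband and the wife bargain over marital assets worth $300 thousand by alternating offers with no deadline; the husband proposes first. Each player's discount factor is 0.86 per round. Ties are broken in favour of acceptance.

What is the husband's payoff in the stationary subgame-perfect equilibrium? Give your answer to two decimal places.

161.29

When the husband proposes, the wife accepts any offer worth at least 0.86 times what the wife would get by proposing next round; and vice versa.
This gives x = 300 − 0.86y and y = 300 − 0.86x, where x and y are each side's share when it proposes.
Hence (1 − 0.86·0.86)x = 300(1 − 0.86), i.e. 0.2604·x = 42.
x ≈ 161.2903; the wife's share is 300 − x ≈ 138.7097.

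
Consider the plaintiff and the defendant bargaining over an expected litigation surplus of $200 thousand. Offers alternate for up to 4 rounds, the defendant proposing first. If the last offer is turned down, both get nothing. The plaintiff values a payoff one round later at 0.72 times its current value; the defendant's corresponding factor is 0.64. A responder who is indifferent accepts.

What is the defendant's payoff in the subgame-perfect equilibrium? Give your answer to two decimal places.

81.80

Round 4 (the plaintiff proposes): the defendant will accept anything ≥ 0, so the plaintiff offers 0 and keeps 200.
Round 3 (the defendant proposes): the plaintiff can get 200 next round, worth 0.72 × 200 = 144 now. The defendant offers 144 and keeps 200 − 144 = 56.
Round 2 (the plaintiff proposes): the defendant can get 56 next round, worth 0.64 × 56 = 35.84 now, so the plaintiff offers 35.84, keeping 164.16.
Round 1 (the defendant proposes): the plaintiff can get 164.16 next round, worth 0.72 × 164.16 = 118.1952 now. The defendant offers 118.1952 and keeps 200 − 118.1952 = 81.8048.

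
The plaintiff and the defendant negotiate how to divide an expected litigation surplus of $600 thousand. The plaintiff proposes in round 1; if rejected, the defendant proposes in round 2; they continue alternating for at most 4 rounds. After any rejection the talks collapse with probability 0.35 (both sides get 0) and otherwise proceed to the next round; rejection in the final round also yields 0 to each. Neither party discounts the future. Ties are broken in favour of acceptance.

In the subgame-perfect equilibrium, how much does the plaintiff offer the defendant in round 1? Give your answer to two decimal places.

301.28

Round 4 (the defendant proposes): rejection yields 0 for the plaintiff; the defendant offers 0 and keeps 600.
Round 3 (the plaintiff proposes): rejecting gives the defendant an expected 0.65 × 600 = 390; the plaintiff offers that and keeps 210.
Round 2 (the defendant proposes): rejecting gives the plaintiff an expected 0.65 × 210 = 136.5. The defendant offers 136.5 and keeps 600 − 136.5 = 463.5.
Round 1 (the plaintiff proposes): rejecting gives the defendant an expected 0.65 × 463.5 = 301.275. The plaintiff offers 301.275 and keeps 600 − 301.275 = 298.725.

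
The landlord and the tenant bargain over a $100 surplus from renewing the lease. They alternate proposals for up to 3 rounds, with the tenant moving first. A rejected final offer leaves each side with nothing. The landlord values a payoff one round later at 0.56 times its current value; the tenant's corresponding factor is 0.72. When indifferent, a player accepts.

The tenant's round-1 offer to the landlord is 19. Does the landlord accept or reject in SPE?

Round 3 (the tenant proposes): rejection yields 0 for the landlord; the tenant offers 0 and keeps 100.
Round 2 (the landlord proposes): the tenant can get 100 next round, worth 0.72 × 100 = 72 now, so the landlord offers 72, keeping 28.
So by rejecting in round 1, the landlord gets 28 next round, worth 0.56 × 28 = 15.68 now.
Offer 19 ≥ 15.68, so the landlord accepts.

Accept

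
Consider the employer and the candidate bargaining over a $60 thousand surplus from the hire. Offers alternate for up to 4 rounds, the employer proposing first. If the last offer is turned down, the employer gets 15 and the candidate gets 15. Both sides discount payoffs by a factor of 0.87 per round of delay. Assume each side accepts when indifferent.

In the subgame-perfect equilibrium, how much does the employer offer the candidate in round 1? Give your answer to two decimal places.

Round 4 (the candidate proposes): the employer gets 15 if talks fail, so the candidate offers 15 and keeps 45.
Round 3 (the employer proposes): the candidate can get 45 next round, worth 0.87 × 45 = 39.15 now, so the employer offers 39.15, keeping 20.85.
Round 2 (the candidate proposes): the employer can get 20.85 next round, worth 0.87 × 20.85 = 18.1395 now; the candidate offers that and keeps 41.8605.
Round 1 (the employer proposes): the candidate can get 41.8605 next round, worth 0.87 × 41.8605 = 36.418635 now. The employer offers 36.418635 and keeps 60 − 36.418635 = 23.581365.

36.42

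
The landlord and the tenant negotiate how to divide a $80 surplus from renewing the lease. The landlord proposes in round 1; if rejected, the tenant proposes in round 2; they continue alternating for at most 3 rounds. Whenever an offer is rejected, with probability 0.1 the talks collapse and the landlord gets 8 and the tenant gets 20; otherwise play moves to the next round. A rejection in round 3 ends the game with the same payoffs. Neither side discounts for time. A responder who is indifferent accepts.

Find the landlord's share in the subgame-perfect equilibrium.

55.32

Round 3 (the landlord proposes): the tenant gets 20 if talks fail, so the landlord offers 20 and keeps 60.
Round 2 (the tenant proposes): rejecting gives the landlord an expected 0.9 × 60 + 0.1 × 8 = 54.8. The tenant offers 54.8 and keeps 80 − 54.8 = 25.2.
Round 1 (the landlord proposes): rejecting gives the tenant an expected 0.9 × 25.2 + 0.1 × 20 = 24.68, so the landlord offers 24.68, keeping 55.32.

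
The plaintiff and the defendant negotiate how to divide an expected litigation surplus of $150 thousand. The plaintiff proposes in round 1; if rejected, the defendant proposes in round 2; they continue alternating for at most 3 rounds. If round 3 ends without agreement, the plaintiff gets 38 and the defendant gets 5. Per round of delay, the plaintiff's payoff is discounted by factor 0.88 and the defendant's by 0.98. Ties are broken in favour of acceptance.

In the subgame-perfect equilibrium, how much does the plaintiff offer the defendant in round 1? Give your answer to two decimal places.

21.95

Round 3 (the plaintiff proposes): the defendant gets 5 if talks fail, so the plaintiff offers 5 and keeps 145.
Round 2 (the defendant proposes): the plaintiff can get 145 next round, worth 0.88 × 145 = 127.6 now. The defendant offers 127.6 and keeps 150 − 127.6 = 22.4.
Round 1 (the plaintiff proposes): the defendant can get 22.4 next round, worth 0.98 × 22.4 = 21.952 now. The plaintiff offers 21.952 and keeps 150 − 21.952 = 128.048.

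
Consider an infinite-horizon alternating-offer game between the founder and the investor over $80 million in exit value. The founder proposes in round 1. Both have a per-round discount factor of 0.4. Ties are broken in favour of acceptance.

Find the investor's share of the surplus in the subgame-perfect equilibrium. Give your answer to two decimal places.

22.86

Let x be the founder's share when the founder proposes and y be the investor's share when the investor proposes.
The investor accepts iff offered ≥ 0.4·y, so x = 80 − 0.4y. Symmetrically y = 80 − 0.4x.
Substituting: x = 80 − 0.4(80 − 0.4x), giving x(1 − 0.4·0.4) = 80(1 − 0.4).
So x = 80 × 0.6 / 0.84 ≈ 57.1429, and the investor receives 80 − x ≈ 22.8571.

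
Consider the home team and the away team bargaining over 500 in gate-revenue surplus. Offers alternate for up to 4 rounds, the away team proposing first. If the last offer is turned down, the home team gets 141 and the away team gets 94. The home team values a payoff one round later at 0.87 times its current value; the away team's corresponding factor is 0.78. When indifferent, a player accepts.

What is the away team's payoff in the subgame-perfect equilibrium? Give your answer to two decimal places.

164.60

Round 4 (the home team proposes): the away team gets 94 if talks fail, so the home team offers 94 and keeps 406.
Round 3 (the away team proposes): the home team can get 406 next round, worth 0.87 × 406 = 353.22 now, so the away team offers 353.22, keeping 146.78.
Round 2 (the home team proposes): the away team can get 146.78 next round, worth 0.78 × 146.78 = 114.4884 now; the home team offers that and keeps 385.5116.
Round 1 (the away team proposes): the home team can get 385.5116 next round, worth 0.87 × 385.5116 = 335.395092 now, so the away team offers 335.395092, keeping 164.604908.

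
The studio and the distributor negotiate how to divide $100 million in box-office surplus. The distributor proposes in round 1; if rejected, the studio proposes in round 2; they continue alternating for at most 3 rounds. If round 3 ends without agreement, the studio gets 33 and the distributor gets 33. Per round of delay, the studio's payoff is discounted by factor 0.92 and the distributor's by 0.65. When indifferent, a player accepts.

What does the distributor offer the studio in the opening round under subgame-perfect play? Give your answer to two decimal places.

51.93

By backward induction:
Round 3 (the distributor proposes): the studio gets 33 if talks fail, so the distributor offers 33 and keeps 67.
Round 2 (the studio proposes): the distributor can get 67 next round, worth 0.65 × 67 = 43.55 now. The studio offers 43.55 and keeps 100 − 43.55 = 56.45.
Round 1 (the distributor proposes): the studio can get 56.45 next round, worth 0.92 × 56.45 = 51.934 now. The distributor offers 51.934 and keeps 100 − 51.934 = 48.066.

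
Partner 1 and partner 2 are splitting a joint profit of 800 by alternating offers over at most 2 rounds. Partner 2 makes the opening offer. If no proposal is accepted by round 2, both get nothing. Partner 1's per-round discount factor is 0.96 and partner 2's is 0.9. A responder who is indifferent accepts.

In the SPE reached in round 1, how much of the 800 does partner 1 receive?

768

Round 2 (partner 1 proposes): partner 2 will accept anything ≥ 0, so partner 1 offers 0 and keeps 800.
Round 1 (partner 2 proposes): partner 1 can get 800 next round, worth 0.96 × 800 = 768 now; partner 2 offers that and keeps 32.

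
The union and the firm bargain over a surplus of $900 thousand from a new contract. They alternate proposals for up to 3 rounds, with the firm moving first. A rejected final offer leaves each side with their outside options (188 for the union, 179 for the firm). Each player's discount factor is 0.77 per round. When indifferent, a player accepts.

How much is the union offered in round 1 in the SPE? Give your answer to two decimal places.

270.86

Round 3 (the firm proposes): the union gets 188 if talks fail, so the firm offers 188 and keeps 712.
Round 2 (the union proposes): the firm can get 712 next round, worth 0.77 × 712 = 548.24 now. The union offers 548.24 and keeps 900 − 548.24 = 351.76.
Round 1 (the firm proposes): the union can get 351.76 next round, worth 0.77 × 351.76 = 270.8552 now, so the firm offers 270.8552, keeping 629.1448.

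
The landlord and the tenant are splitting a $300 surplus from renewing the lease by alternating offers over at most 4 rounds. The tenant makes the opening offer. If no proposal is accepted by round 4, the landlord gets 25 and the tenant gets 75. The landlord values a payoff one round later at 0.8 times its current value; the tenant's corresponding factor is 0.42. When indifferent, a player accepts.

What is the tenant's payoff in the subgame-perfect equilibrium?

Round 4 (the landlord proposes): the tenant gets 75 if talks fail, so the landlord offers 75 and keeps 225.
Round 3 (the tenant proposes): the landlord can get 225 next round, worth 0.8 × 225 = 180 now, so the tenant offers 180, keeping 120.
Round 2 (the landlord proposes): the tenant can get 120 next round, worth 0.42 × 120 = 50.4 now; the landlord offers that and keeps 249.6.
Round 1 (the tenant proposes): the landlord can get 249.6 next round, worth 0.8 × 249.6 = 199.68 now; the tenant offers that and keeps 100.32.

100.32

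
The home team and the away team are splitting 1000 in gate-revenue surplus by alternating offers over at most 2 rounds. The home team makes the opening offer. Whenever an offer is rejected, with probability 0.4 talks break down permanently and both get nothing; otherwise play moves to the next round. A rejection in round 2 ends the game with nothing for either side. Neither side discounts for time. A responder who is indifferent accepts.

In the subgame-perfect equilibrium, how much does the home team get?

By backward induction:
Round 2 (the away team proposes): the home team will accept anything ≥ 0, so the away team offers 0 and keeps 1000.
Round 1 (the home team proposes): rejecting gives the away team an expected 0.6 × 1000 = 600. The home team offers 600 and keeps 1000 − 600 = 400.

400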